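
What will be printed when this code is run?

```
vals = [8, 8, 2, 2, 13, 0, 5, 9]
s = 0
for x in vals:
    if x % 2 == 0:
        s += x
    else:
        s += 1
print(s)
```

x=8: even, s = 0+8 = 8
x=8: even, s = 8+8 = 16
x=2: even, s = 16+2 = 18
x=2: even, s = 18+2 = 20
x=13: not even, s = 20+1 = 21
x=0: even, s = 21+0 = 21
x=5: not even, s = 21+1 = 22
x=9: not even, s = 22+1 = 23

23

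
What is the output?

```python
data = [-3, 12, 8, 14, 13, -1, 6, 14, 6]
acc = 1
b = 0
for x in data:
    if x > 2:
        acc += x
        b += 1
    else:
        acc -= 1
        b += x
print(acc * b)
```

x=-3: not >2, acc = 1-1 = 0; b=-3
x=12: >2, acc = 0+12 = 12; b=-2
x=8: >2, acc = 12+8 = 20; b=-1
x=14: >2, acc = 20+14 = 34; b=0
x=13: >2, acc = 34+13 = 47; b=1
x=-1: not >2, acc = 47-1 = 46; b=0
x=6: >2, acc = 46+6 = 52; b=1
x=14: >2, acc = 52+14 = 66; b=2
x=6: >2, acc = 66+6 = 72; b=3
acc*b = 72*3 = 216

216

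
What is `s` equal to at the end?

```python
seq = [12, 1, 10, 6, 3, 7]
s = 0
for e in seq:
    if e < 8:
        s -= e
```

e=12: not <8
e=1: <8, s = 0-1 = -1
e=10: not <8
e=6: <8, s = (-1)-6 = -7
e=3: <8, s = (-7)-3 = -10
e=7: <8, s = (-10)-7 = -17

-17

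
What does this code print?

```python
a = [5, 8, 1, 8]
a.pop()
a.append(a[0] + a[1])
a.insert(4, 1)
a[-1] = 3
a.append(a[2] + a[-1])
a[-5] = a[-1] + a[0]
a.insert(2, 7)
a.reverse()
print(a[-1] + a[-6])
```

8

pop() removes 8 → [5, 8, 1]
append a[0]+a[1] = 5+8 = 13 → [5, 8, 1, 13]
insert 1 at 4 → [5, 8, 1, 13, 1]
a[-1] = 3 → [5, 8, 1, 13, 3]
append a[2]+a[-1] = 1+3 = 4 → [5, 8, 1, 13, 3, 4]
a[-5] = a[-1]+a[0] = 4+5 = 9 → [5, 9, 1, 13, 3, 4]
insert 7 at 2 → [5, 9, 7, 1, 13, 3, 4]
reverse → [4, 3, 13, 1, 7, 9, 5]
a[-1]+a[-6] = 5+3 = 8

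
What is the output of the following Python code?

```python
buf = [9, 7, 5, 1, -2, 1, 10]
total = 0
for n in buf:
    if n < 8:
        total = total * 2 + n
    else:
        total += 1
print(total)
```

186

n=9: not <8, total = 0+1 = 1
n=7: <8, total = 1*2+7 = 9
n=5: <8, total = 9*2+5 = 23
n=1: <8, total = 23*2+1 = 47
n=-2: <8, total = 47*2+(-2) = 92
n=1: <8, total = 92*2+1 = 185
n=10: not <8, total = 185+1 = 186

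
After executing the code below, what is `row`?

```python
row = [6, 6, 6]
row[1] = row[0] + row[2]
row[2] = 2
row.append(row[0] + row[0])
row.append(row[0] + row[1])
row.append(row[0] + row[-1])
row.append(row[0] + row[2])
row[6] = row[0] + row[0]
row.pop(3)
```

row[1] = row[0]+row[2] = 6+6 = 12 → [6, 12, 6]
row[2] = 2 → [6, 12, 2]
append row[0]+row[0] = 6+6 = 12 → [6, 12, 2, 12]
append row[0]+row[1] = 6+12 = 18 → [6, 12, 2, 12, 18]
append row[0]+row[-1] = 6+18 = 24 → [6, 12, 2, 12, 18, 24]
append row[0]+row[2] = 6+2 = 8 → [6, 12, 2, 12, 18, 24, 8]
row[6] = row[0]+row[0] = 6+6 = 12 → [6, 12, 2, 12, 18, 24, 12]
pop(3) removes 12 → [6, 12, 2, 18, 24, 12]

[6, 12, 2, 18, 24, 12]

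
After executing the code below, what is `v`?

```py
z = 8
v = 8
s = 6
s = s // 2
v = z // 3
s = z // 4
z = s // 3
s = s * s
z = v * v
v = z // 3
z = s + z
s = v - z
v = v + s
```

s = 6//2 = 3
v = 8//3 = 2
s = 8//4 = 2
z = 2//3 = 0
s = 2*2 = 4
z = 2*2 = 4
v = 4//3 = 1
z = 4+4 = 8
s = 1-8 = -7
v = 1+(-7) = -6

-6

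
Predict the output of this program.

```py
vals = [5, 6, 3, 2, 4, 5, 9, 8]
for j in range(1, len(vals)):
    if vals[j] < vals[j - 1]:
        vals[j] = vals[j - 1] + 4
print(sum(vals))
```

131

j=1: 6>=5, unchanged → [5, 6, 3, 2, 4, 5, 9, 8]
j=2: 3<6, vals[2] = 6+4 = 10 → [5, 6, 10, 2, 4, 5, 9, 8]
j=3: 2<10, vals[3] = 10+4 = 14 → [5, 6, 10, 14, 4, 5, 9, 8]
j=4: 4<14, vals[4] = 14+4 = 18 → [5, 6, 10, 14, 18, 5, 9, 8]
j=5: 5<18, vals[5] = 18+4 = 22 → [5, 6, 10, 14, 18, 22, 9, 8]
j=6: 9<22, vals[6] = 22+4 = 26 → [5, 6, 10, 14, 18, 22, 26, 8]
j=7: 8<26, vals[7] = 26+4 = 30 → [5, 6, 10, 14, 18, 22, 26, 30]
sum = 131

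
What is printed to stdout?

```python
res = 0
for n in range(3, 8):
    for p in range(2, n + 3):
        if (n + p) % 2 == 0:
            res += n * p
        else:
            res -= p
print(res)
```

374

n=3,p=2: odd sum, res = 0-2 = -2
n=3,p=3: even sum, res = (-2)+9 = 7
n=3,p=4: odd sum, res = 7-4 = 3
n=3,p=5: even sum, res = 3+15 = 18
n=4,p=2: even sum, res = 18+8 = 26
n=4,p=3: odd sum, res = 26-3 = 23
n=4,p=4: even sum, res = 23+16 = 39
n=4,p=5: odd sum, res = 39-5 = 34
n=4,p=6: even sum, res = 34+24 = 58
n=5,p=2: odd sum, res = 58-2 = 56
n=5,p=3: even sum, res = 56+15 = 71
n=5,p=4: odd sum, res = 71-4 = 67
n=5,p=5: even sum, res = 67+25 = 92
n=5,p=6: odd sum, res = 92-6 = 86
n=5,p=7: even sum, res = 86+35 = 121
n=6,p=2: even sum, res = 121+12 = 133
n=6,p=3: odd sum, res = 133-3 = 130
n=6,p=4: even sum, res = 130+24 = 154
n=6,p=5: odd sum, res = 154-5 = 149
n=6,p=6: even sum, res = 149+36 = 185
n=6,p=7: odd sum, res = 185-7 = 178
n=6,p=8: even sum, res = 178+48 = 226
n=7,p=2: odd sum, res = 226-2 = 224
n=7,p=3: even sum, res = 224+21 = 245
n=7,p=4: odd sum, res = 245-4 = 241
n=7,p=5: even sum, res = 241+35 = 276
n=7,p=6: odd sum, res = 276-6 = 270
n=7,p=7: even sum, res = 270+49 = 319
n=7,p=8: odd sum, res = 319-8 = 311
n=7,p=9: even sum, res = 311+63 = 374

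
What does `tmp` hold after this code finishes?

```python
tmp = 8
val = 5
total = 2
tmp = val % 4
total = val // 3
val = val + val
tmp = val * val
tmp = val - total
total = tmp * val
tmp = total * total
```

tmp = 5%4 = 1
total = 5//3 = 1
val = 5+5 = 10
tmp = 10*10 = 100
tmp = 10-1 = 9
total = 9*10 = 90
tmp = 90*90 = 8100

8100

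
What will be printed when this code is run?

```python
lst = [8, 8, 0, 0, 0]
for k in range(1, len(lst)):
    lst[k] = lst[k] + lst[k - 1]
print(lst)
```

k=1: lst[1] = 8+8 = 16 → [8, 16, 0, 0, 0]
k=2: lst[2] = 0+16 = 16 → [8, 16, 16, 0, 0]
k=3: lst[3] = 0+16 = 16 → [8, 16, 16, 16, 0]
k=4: lst[4] = 0+16 = 16 → [8, 16, 16, 16, 16]

[8, 16, 16, 16, 16]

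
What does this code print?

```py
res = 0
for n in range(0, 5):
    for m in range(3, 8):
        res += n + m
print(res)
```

175

n=0,m=3: res = 0+3 = 3
n=0,m=4: res = 3+4 = 7
n=0,m=5: res = 7+5 = 12
n=0,m=6: res = 12+6 = 18
n=0,m=7: res = 18+7 = 25
n=1,m=3: res = 25+4 = 29
n=1,m=4: res = 29+5 = 34
n=1,m=5: res = 34+6 = 40
n=1,m=6: res = 40+7 = 47
n=1,m=7: res = 47+8 = 55
n=2,m=3: res = 55+5 = 60
n=2,m=4: res = 60+6 = 66
n=2,m=5: res = 66+7 = 73
n=2,m=6: res = 73+8 = 81
n=2,m=7: res = 81+9 = 90
n=3,m=3: res = 90+6 = 96
n=3,m=4: res = 96+7 = 103
n=3,m=5: res = 103+8 = 111
n=3,m=6: res = 111+9 = 120
n=3,m=7: res = 120+10 = 130
n=4,m=3: res = 130+7 = 137
n=4,m=4: res = 137+8 = 145
n=4,m=5: res = 145+9 = 154
n=4,m=6: res = 154+10 = 164
n=4,m=7: res = 164+11 = 175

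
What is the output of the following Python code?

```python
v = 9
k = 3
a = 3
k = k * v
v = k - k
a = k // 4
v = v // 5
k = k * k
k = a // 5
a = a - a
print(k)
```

k = 3*9 = 27
v = 27-27 = 0
a = 27//4 = 6
v = 0//5 = 0
k = 27*27 = 729
k = 6//5 = 1
a = 6-6 = 0

1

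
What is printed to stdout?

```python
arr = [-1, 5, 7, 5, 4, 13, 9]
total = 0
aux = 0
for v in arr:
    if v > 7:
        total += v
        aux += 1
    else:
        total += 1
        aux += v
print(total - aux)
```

v=-1: not >7, total = 0+1 = 1; aux=-1
v=5: not >7, total = 1+1 = 2; aux=4
v=7: not >7, total = 2+1 = 3; aux=11
v=5: not >7, total = 3+1 = 4; aux=16
v=4: not >7, total = 4+1 = 5; aux=20
v=13: >7, total = 5+13 = 18; aux=21
v=9: >7, total = 18+9 = 27; aux=22
total-aux = 27-22 = 5

5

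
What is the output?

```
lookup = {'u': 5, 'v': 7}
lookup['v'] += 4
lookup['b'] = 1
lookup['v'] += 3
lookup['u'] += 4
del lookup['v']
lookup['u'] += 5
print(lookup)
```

lookup['v'] = 7+4 = 11 → {'u': 5, 'v': 11}
lookup['b'] = 1 → {'u': 5, 'v': 11, 'b': 1}
lookup['v'] = 11+3 = 14 → {'u': 5, 'v': 14, 'b': 1}
lookup['u'] = 5+4 = 9 → {'u': 9, 'v': 14, 'b': 1}
del 'v' → {'u': 9, 'b': 1}
lookup['u'] = 9+5 = 14 → {'u': 14, 'b': 1}

{'u': 14, 'b': 1}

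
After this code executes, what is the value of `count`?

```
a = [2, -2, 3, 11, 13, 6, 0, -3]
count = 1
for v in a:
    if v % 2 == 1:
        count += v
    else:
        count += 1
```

29

v=2: not odd, count = 1+1 = 2
v=-2: not odd, count = 2+1 = 3
v=3: odd, count = 3+3 = 6
v=11: odd, count = 6+11 = 17
v=13: odd, count = 17+13 = 30
v=6: not odd, count = 30+1 = 31
v=0: not odd, count = 31+1 = 32
v=-3: odd, count = 32+(-3) = 29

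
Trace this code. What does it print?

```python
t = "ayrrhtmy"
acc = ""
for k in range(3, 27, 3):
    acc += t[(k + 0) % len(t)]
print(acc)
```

rmyhyrta

k=3: add t[3]='r' → 'r'
k=6: add t[6]='m' → 'rm'
k=9: add t[1]='y' → 'rmy'
k=12: add t[4]='h' → 'rmyh'
k=15: add t[7]='y' → 'rmyhy'
k=18: add t[2]='r' → 'rmyhyr'
k=21: add t[5]='t' → 'rmyhyrt'
k=24: add t[0]='a' → 'rmyhyrta'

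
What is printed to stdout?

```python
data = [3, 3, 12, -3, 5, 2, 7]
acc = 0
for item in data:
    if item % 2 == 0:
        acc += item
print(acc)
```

item=3: not even
item=3: not even
item=12: even, acc = 0+12 = 12
item=-3: not even
item=5: not even
item=2: even, acc = 12+2 = 14
item=7: not even

14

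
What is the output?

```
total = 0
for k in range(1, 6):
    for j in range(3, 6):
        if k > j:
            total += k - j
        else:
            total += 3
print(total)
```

k=1,j=3: not 1>3, total = 0+3 = 3
k=1,j=4: not 1>4, total = 3+3 = 6
k=1,j=5: not 1>5, total = 6+3 = 9
k=2,j=3: not 2>3, total = 9+3 = 12
k=2,j=4: not 2>4, total = 12+3 = 15
k=2,j=5: not 2>5, total = 15+3 = 18
k=3,j=3: not 3>3, total = 18+3 = 21
k=3,j=4: not 3>4, total = 21+3 = 24
k=3,j=5: not 3>5, total = 24+3 = 27
k=4,j=3: 4>3, total = 27+1 = 28
k=4,j=4: not 4>4, total = 28+3 = 31
k=4,j=5: not 4>5, total = 31+3 = 34
k=5,j=3: 5>3, total = 34+2 = 36
k=5,j=4: 5>4, total = 36+1 = 37
k=5,j=5: not 5>5, total = 37+3 = 40

40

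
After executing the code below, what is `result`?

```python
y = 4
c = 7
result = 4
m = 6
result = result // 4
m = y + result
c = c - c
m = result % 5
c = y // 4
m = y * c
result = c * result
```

result = 4//4 = 1
m = 4+1 = 5
c = 7-7 = 0
m = 1%5 = 1
c = 4//4 = 1
m = 4*1 = 4
result = 1*1 = 1

1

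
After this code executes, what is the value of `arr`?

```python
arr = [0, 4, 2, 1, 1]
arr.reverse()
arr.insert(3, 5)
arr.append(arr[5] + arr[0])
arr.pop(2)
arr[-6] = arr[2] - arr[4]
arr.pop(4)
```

reverse → [1, 1, 2, 4, 0]
insert 5 at 3 → [1, 1, 2, 5, 4, 0]
append arr[5]+arr[0] = 0+1 = 1 → [1, 1, 2, 5, 4, 0, 1]
pop(2) removes 2 → [1, 1, 5, 4, 0, 1]
arr[-6] = arr[2]-arr[4] = 5-0 = 5 → [5, 1, 5, 4, 0, 1]
pop(4) removes 0 → [5, 1, 5, 4, 1]

[5, 1, 5, 4, 1]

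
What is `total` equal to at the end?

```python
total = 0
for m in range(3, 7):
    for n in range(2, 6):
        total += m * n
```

252

m=3,n=2: total = 0+6 = 6
m=3,n=3: total = 6+9 = 15
m=3,n=4: total = 15+12 = 27
m=3,n=5: total = 27+15 = 42
m=4,n=2: total = 42+8 = 50
m=4,n=3: total = 50+12 = 62
m=4,n=4: total = 62+16 = 78
m=4,n=5: total = 78+20 = 98
m=5,n=2: total = 98+10 = 108
m=5,n=3: total = 108+15 = 123
m=5,n=4: total = 123+20 = 143
m=5,n=5: total = 143+25 = 168
m=6,n=2: total = 168+12 = 180
m=6,n=3: total = 180+18 = 198
m=6,n=4: total = 198+24 = 222
m=6,n=5: total = 222+30 = 252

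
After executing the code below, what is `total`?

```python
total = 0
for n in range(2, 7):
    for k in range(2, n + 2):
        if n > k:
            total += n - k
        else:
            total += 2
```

n=2,k=2: not 2>2, total = 0+2 = 2
n=2,k=3: not 2>3, total = 2+2 = 4
n=3,k=2: 3>2, total = 4+1 = 5
n=3,k=3: not 3>3, total = 5+2 = 7
n=3,k=4: not 3>4, total = 7+2 = 9
n=4,k=2: 4>2, total = 9+2 = 11
n=4,k=3: 4>3, total = 11+1 = 12
n=4,k=4: not 4>4, total = 12+2 = 14
n=4,k=5: not 4>5, total = 14+2 = 16
n=5,k=2: 5>2, total = 16+3 = 19
n=5,k=3: 5>3, total = 19+2 = 21
n=5,k=4: 5>4, total = 21+1 = 22
n=5,k=5: not 5>5, total = 22+2 = 24
n=5,k=6: not 5>6, total = 24+2 = 26
n=6,k=2: 6>2, total = 26+4 = 30
n=6,k=3: 6>3, total = 30+3 = 33
n=6,k=4: 6>4, total = 33+2 = 35
n=6,k=5: 6>5, total = 35+1 = 36
n=6,k=6: not 6>6, total = 36+2 = 38
n=6,k=7: not 6>7, total = 38+2 = 40

40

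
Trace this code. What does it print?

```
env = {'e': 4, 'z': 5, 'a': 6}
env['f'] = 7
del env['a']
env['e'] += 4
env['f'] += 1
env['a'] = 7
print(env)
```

env['f'] = 7 → {'e': 4, 'z': 5, 'a': 6, 'f': 7}
del 'a' → {'e': 4, 'z': 5, 'f': 7}
env['e'] = 4+4 = 8 → {'e': 8, 'z': 5, 'f': 7}
env['f'] = 7+1 = 8 → {'e': 8, 'z': 5, 'f': 8}
env['a'] = 7 → {'e': 8, 'z': 5, 'f': 8, 'a': 7}

{'e': 8, 'z': 5, 'f': 8, 'a': 7}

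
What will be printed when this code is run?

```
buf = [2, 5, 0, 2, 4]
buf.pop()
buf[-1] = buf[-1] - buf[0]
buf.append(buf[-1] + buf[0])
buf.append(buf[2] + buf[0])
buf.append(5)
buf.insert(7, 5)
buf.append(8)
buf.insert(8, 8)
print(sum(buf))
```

37

pop() removes 4 → [2, 5, 0, 2]
buf[-1] = buf[-1]-buf[0] = 2-2 = 0 → [2, 5, 0, 0]
append buf[-1]+buf[0] = 0+2 = 2 → [2, 5, 0, 0, 2]
append buf[2]+buf[0] = 0+2 = 2 → [2, 5, 0, 0, 2, 2]
append 5 → [2, 5, 0, 0, 2, 2, 5]
insert 5 at 7 → [2, 5, 0, 0, 2, 2, 5, 5]
append 8 → [2, 5, 0, 0, 2, 2, 5, 5, 8]
insert 8 at 8 → [2, 5, 0, 0, 2, 2, 5, 5, 8, 8]
sum = 37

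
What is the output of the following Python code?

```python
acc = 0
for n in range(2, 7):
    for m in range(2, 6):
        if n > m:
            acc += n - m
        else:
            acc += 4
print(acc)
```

60

n=2,m=2: not 2>2, acc = 0+4 = 4
n=2,m=3: not 2>3, acc = 4+4 = 8
n=2,m=4: not 2>4, acc = 8+4 = 12
n=2,m=5: not 2>5, acc = 12+4 = 16
n=3,m=2: 3>2, acc = 16+1 = 17
n=3,m=3: not 3>3, acc = 17+4 = 21
n=3,m=4: not 3>4, acc = 21+4 = 25
n=3,m=5: not 3>5, acc = 25+4 = 29
n=4,m=2: 4>2, acc = 29+2 = 31
n=4,m=3: 4>3, acc = 31+1 = 32
n=4,m=4: not 4>4, acc = 32+4 = 36
n=4,m=5: not 4>5, acc = 36+4 = 40
n=5,m=2: 5>2, acc = 40+3 = 43
n=5,m=3: 5>3, acc = 43+2 = 45
n=5,m=4: 5>4, acc = 45+1 = 46
n=5,m=5: not 5>5, acc = 46+4 = 50
n=6,m=2: 6>2, acc = 50+4 = 54
n=6,m=3: 6>3, acc = 54+3 = 57
n=6,m=4: 6>4, acc = 57+2 = 59
n=6,m=5: 6>5, acc = 59+1 = 60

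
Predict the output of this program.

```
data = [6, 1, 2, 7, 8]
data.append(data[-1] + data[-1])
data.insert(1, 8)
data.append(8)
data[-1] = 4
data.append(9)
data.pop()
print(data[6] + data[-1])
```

append data[-1]+data[-1] = 8+8 = 16 → [6, 1, 2, 7, 8, 16]
insert 8 at 1 → [6, 8, 1, 2, 7, 8, 16]
append 8 → [6, 8, 1, 2, 7, 8, 16, 8]
data[-1] = 4 → [6, 8, 1, 2, 7, 8, 16, 4]
append 9 → [6, 8, 1, 2, 7, 8, 16, 4, 9]
pop() removes 9 → [6, 8, 1, 2, 7, 8, 16, 4]
data[6]+data[-1] = 16+4 = 20

20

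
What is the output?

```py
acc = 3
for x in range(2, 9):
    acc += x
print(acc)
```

x=2: acc = 3+2 = 5
x=3: acc = 5+3 = 8
x=4: acc = 8+4 = 12
x=5: acc = 12+5 = 17
x=6: acc = 17+6 = 23
x=7: acc = 23+7 = 30
x=8: acc = 30+8 = 38

38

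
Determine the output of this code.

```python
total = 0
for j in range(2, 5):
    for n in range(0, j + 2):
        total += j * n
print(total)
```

102

j=2,n=0: total = 0+0 = 0
j=2,n=1: total = 0+2 = 2
j=2,n=2: total = 2+4 = 6
j=2,n=3: total = 6+6 = 12
j=3,n=0: total = 12+0 = 12
j=3,n=1: total = 12+3 = 15
j=3,n=2: total = 15+6 = 21
j=3,n=3: total = 21+9 = 30
j=3,n=4: total = 30+12 = 42
j=4,n=0: total = 42+0 = 42
j=4,n=1: total = 42+4 = 46
j=4,n=2: total = 46+8 = 54
j=4,n=3: total = 54+12 = 66
j=4,n=4: total = 66+16 = 82
j=4,n=5: total = 82+20 = 102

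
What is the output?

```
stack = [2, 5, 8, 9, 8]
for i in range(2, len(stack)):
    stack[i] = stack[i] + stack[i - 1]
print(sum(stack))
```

72

i=2: stack[2] = 8+5 = 13 → [2, 5, 13, 9, 8]
i=3: stack[3] = 9+13 = 22 → [2, 5, 13, 22, 8]
i=4: stack[4] = 8+22 = 30 → [2, 5, 13, 22, 30]
sum = 72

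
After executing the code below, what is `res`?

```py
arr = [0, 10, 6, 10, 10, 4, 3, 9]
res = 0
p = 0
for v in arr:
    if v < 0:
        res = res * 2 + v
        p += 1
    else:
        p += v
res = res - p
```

v=0: not <0; p=0
v=10: not <0; p=10
v=6: not <0; p=16
v=10: not <0; p=26
v=10: not <0; p=36
v=4: not <0; p=40
v=3: not <0; p=43
v=9: not <0; p=52
res-p = 0-52 = -52

-52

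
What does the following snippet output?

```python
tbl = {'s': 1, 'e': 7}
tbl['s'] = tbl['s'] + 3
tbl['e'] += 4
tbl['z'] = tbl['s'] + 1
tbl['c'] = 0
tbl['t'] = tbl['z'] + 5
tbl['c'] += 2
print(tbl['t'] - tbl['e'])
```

-1

tbl['s'] = tbl['s']+3 = 4 → {'s': 4, 'e': 7}
tbl['e'] = 7+4 = 11 → {'s': 4, 'e': 11}
tbl['z'] = tbl['s']+1 = 5 → {'s': 4, 'e': 11, 'z': 5}
tbl['c'] = 0 → {'s': 4, 'e': 11, 'z': 5, 'c': 0}
tbl['t'] = tbl['z']+5 = 10 → {'s': 4, 'e': 11, 'z': 5, 'c': 0, 't': 10}
tbl['c'] = 0+2 = 2 → {'s': 4, 'e': 11, 'z': 5, 'c': 2, 't': 10}
tbl['t']-tbl['e'] = 10-11 = -1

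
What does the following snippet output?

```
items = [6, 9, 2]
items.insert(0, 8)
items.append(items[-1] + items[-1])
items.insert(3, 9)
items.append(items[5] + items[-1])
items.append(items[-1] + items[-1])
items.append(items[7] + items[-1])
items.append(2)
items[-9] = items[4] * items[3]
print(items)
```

[8, 18, 9, 9, 2, 4, 8, 16, 32, 2]

insert 8 at 0 → [8, 6, 9, 2]
append items[-1]+items[-1] = 2+2 = 4 → [8, 6, 9, 2, 4]
insert 9 at 3 → [8, 6, 9, 9, 2, 4]
append items[5]+items[-1] = 4+4 = 8 → [8, 6, 9, 9, 2, 4, 8]
append items[-1]+items[-1] = 8+8 = 16 → [8, 6, 9, 9, 2, 4, 8, 16]
append items[7]+items[-1] = 16+16 = 32 → [8, 6, 9, 9, 2, 4, 8, 16, 32]
append 2 → [8, 6, 9, 9, 2, 4, 8, 16, 32, 2]
items[-9] = items[4]*items[3] = 2*9 = 18 → [8, 18, 9, 9, 2, 4, 8, 16, 32, 2]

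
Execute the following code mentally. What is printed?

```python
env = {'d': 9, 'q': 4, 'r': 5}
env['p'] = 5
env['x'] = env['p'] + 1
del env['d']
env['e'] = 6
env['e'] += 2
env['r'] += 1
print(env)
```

env['p'] = 5 → {'d': 9, 'q': 4, 'r': 5, 'p': 5}
env['x'] = env['p']+1 = 6 → {'d': 9, 'q': 4, 'r': 5, 'p': 5, 'x': 6}
del 'd' → {'q': 4, 'r': 5, 'p': 5, 'x': 6}
env['e'] = 6 → {'q': 4, 'r': 5, 'p': 5, 'x': 6, 'e': 6}
env['e'] = 6+2 = 8 → {'q': 4, 'r': 5, 'p': 5, 'x': 6, 'e': 8}
env['r'] = 5+1 = 6 → {'q': 4, 'r': 6, 'p': 5, 'x': 6, 'e': 8}

{'q': 4, 'r': 6, 'p': 5, 'x': 6, 'e': 8}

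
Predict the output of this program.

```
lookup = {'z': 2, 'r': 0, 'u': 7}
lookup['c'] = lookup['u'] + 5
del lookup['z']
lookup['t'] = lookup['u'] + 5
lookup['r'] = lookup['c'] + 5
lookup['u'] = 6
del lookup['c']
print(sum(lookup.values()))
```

lookup['c'] = lookup['u']+5 = 12 → {'z': 2, 'r': 0, 'u': 7, 'c': 12}
del 'z' → {'r': 0, 'u': 7, 'c': 12}
lookup['t'] = lookup['u']+5 = 12 → {'r': 0, 'u': 7, 'c': 12, 't': 12}
lookup['r'] = lookup['c']+5 = 17 → {'r': 17, 'u': 7, 'c': 12, 't': 12}
lookup['u'] = 6 → {'r': 17, 'u': 6, 'c': 12, 't': 12}
del 'c' → {'r': 17, 'u': 6, 't': 12}
sum of values = 35

35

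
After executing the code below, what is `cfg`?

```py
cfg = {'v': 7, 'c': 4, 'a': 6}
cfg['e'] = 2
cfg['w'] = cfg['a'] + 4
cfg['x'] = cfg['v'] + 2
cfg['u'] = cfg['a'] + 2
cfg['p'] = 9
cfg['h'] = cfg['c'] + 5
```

cfg['e'] = 2 → {'v': 7, 'c': 4, 'a': 6, 'e': 2}
cfg['w'] = cfg['a']+4 = 10 → {'v': 7, 'c': 4, 'a': 6, 'e': 2, 'w': 10}
cfg['x'] = cfg['v']+2 = 9 → {'v': 7, 'c': 4, 'a': 6, 'e': 2, 'w': 10, 'x': 9}
cfg['u'] = cfg['a']+2 = 8 → {'v': 7, 'c': 4, 'a': 6, 'e': 2, 'w': 10, 'x': 9, 'u': 8}
cfg['p'] = 9 → {'v': 7, 'c': 4, 'a': 6, 'e': 2, 'w': 10, 'x': 9, 'u': 8, 'p': 9}
cfg['h'] = cfg['c']+5 = 9 → {'v': 7, 'c': 4, 'a': 6, 'e': 2, 'w': 10, 'x': 9, 'u': 8, 'p': 9, 'h': 9}

{'v': 7, 'c': 4, 'a': 6, 'e': 2, 'w': 10, 'x': 9, 'u': 8, 'p': 9, 'h': 9}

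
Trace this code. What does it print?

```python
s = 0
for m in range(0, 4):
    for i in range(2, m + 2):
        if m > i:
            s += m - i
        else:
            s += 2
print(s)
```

11

m=1,i=2: not 1>2, s = 0+2 = 2
m=2,i=2: not 2>2, s = 2+2 = 4
m=2,i=3: not 2>3, s = 4+2 = 6
m=3,i=2: 3>2, s = 6+1 = 7
m=3,i=3: not 3>3, s = 7+2 = 9
m=3,i=4: not 3>4, s = 9+2 = 11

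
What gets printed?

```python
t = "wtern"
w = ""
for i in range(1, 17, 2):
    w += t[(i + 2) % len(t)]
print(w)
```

rwentrwe

i=1: add t[3]='r' → 'r'
i=3: add t[0]='w' → 'rw'
i=5: add t[2]='e' → 'rwe'
i=7: add t[4]='n' → 'rwen'
i=9: add t[1]='t' → 'rwent'
i=11: add t[3]='r' → 'rwentr'
i=13: add t[0]='w' → 'rwentrw'
i=15: add t[2]='e' → 'rwentrwe'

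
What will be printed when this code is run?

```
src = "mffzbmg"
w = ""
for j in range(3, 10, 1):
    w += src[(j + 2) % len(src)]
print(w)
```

mgmffzb

j=3: add src[5]='m' → 'm'
j=4: add src[6]='g' → 'mg'
j=5: add src[0]='m' → 'mgm'
j=6: add src[1]='f' → 'mgmf'
j=7: add src[2]='f' → 'mgmff'
j=8: add src[3]='z' → 'mgmffz'
j=9: add src[4]='b' → 'mgmffzb'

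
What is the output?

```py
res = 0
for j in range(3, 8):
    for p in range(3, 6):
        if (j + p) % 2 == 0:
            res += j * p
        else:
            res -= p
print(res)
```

j=3,p=3: even sum, res = 0+9 = 9
j=3,p=4: odd sum, res = 9-4 = 5
j=3,p=5: even sum, res = 5+15 = 20
j=4,p=3: odd sum, res = 20-3 = 17
j=4,p=4: even sum, res = 17+16 = 33
j=4,p=5: odd sum, res = 33-5 = 28
j=5,p=3: even sum, res = 28+15 = 43
j=5,p=4: odd sum, res = 43-4 = 39
j=5,p=5: even sum, res = 39+25 = 64
j=6,p=3: odd sum, res = 64-3 = 61
j=6,p=4: even sum, res = 61+24 = 85
j=6,p=5: odd sum, res = 85-5 = 80
j=7,p=3: even sum, res = 80+21 = 101
j=7,p=4: odd sum, res = 101-4 = 97
j=7,p=5: even sum, res = 97+35 = 132

132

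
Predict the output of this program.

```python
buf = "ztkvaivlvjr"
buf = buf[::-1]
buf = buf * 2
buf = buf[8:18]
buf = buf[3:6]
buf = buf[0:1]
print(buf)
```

r

reverse → 'rjvlviavktz'
repeat ×2 → 'rjvlviavktzrjvlviavktz'
slice [8:18] → 'ktzrjvlvia'
slice [3:6] → 'rjv'
slice [0:1] → 'r'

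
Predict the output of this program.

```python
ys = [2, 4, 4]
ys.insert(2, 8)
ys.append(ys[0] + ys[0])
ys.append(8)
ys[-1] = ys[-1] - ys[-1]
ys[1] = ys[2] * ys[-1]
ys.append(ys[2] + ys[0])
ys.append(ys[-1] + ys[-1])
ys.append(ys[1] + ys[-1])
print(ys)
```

[2, 0, 8, 4, 4, 0, 10, 20, 20]

insert 8 at 2 → [2, 4, 8, 4]
append ys[0]+ys[0] = 2+2 = 4 → [2, 4, 8, 4, 4]
append 8 → [2, 4, 8, 4, 4, 8]
ys[-1] = ys[-1]-ys[-1] = 8-8 = 0 → [2, 4, 8, 4, 4, 0]
ys[1] = ys[2]*ys[-1] = 8*0 = 0 → [2, 0, 8, 4, 4, 0]
append ys[2]+ys[0] = 8+2 = 10 → [2, 0, 8, 4, 4, 0, 10]
append ys[-1]+ys[-1] = 10+10 = 20 → [2, 0, 8, 4, 4, 0, 10, 20]
append ys[1]+ys[-1] = 0+20 = 20 → [2, 0, 8, 4, 4, 0, 10, 20, 20]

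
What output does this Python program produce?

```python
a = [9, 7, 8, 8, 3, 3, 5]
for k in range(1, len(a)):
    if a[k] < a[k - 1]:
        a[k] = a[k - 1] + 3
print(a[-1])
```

k=1: 7<9, a[1] = 9+3 = 12 → [9, 12, 8, 8, 3, 3, 5]
k=2: 8<12, a[2] = 12+3 = 15 → [9, 12, 15, 8, 3, 3, 5]
k=3: 8<15, a[3] = 15+3 = 18 → [9, 12, 15, 18, 3, 3, 5]
k=4: 3<18, a[4] = 18+3 = 21 → [9, 12, 15, 18, 21, 3, 5]
k=5: 3<21, a[5] = 21+3 = 24 → [9, 12, 15, 18, 21, 24, 5]
k=6: 5<24, a[6] = 24+3 = 27 → [9, 12, 15, 18, 21, 24, 27]

27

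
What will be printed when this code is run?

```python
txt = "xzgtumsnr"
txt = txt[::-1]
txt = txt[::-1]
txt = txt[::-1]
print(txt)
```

rnsmutgzx

reverse → 'rnsmutgzx'
reverse → 'xzgtumsnr'
reverse → 'rnsmutgzx'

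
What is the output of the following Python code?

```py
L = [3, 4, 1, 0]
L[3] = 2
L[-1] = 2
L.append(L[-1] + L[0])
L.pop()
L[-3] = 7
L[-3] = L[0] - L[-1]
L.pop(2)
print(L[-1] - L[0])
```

L[3] = 2 → [3, 4, 1, 2]
L[-1] = 2 → [3, 4, 1, 2]
append L[-1]+L[0] = 2+3 = 5 → [3, 4, 1, 2, 5]
pop() removes 5 → [3, 4, 1, 2]
L[-3] = 7 → [3, 7, 1, 2]
L[-3] = L[0]-L[-1] = 3-2 = 1 → [3, 1, 1, 2]
pop(2) removes 1 → [3, 1, 2]
L[-1]-L[0] = 2-3 = -1

-1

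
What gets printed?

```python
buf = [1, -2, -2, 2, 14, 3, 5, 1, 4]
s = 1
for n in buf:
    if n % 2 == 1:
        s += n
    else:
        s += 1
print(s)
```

n=1: odd, s = 1+1 = 2
n=-2: not odd, s = 2+1 = 3
n=-2: not odd, s = 3+1 = 4
n=2: not odd, s = 4+1 = 5
n=14: not odd, s = 5+1 = 6
n=3: odd, s = 6+3 = 9
n=5: odd, s = 9+5 = 14
n=1: odd, s = 14+1 = 15
n=4: not odd, s = 15+1 = 16

16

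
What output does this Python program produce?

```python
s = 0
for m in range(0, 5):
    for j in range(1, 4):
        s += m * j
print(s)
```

m=0,j=1: s = 0+0 = 0
m=0,j=2: s = 0+0 = 0
m=0,j=3: s = 0+0 = 0
m=1,j=1: s = 0+1 = 1
m=1,j=2: s = 1+2 = 3
m=1,j=3: s = 3+3 = 6
m=2,j=1: s = 6+2 = 8
m=2,j=2: s = 8+4 = 12
m=2,j=3: s = 12+6 = 18
m=3,j=1: s = 18+3 = 21
m=3,j=2: s = 21+6 = 27
m=3,j=3: s = 27+9 = 36
m=4,j=1: s = 36+4 = 40
m=4,j=2: s = 40+8 = 48
m=4,j=3: s = 48+12 = 60

60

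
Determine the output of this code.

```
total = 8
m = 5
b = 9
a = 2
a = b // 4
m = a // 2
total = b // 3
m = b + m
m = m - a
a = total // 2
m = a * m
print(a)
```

1

a = 9//4 = 2
m = 2//2 = 1
total = 9//3 = 3
m = 9+1 = 10
m = 10-2 = 8
a = 3//2 = 1
m = 1*8 = 8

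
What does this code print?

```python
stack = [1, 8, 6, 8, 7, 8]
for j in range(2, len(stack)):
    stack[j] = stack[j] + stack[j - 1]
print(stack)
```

j=2: stack[2] = 6+8 = 14 → [1, 8, 14, 8, 7, 8]
j=3: stack[3] = 8+14 = 22 → [1, 8, 14, 22, 7, 8]
j=4: stack[4] = 7+22 = 29 → [1, 8, 14, 22, 29, 8]
j=5: stack[5] = 8+29 = 37 → [1, 8, 14, 22, 29, 37]

[1, 8, 14, 22, 29, 37]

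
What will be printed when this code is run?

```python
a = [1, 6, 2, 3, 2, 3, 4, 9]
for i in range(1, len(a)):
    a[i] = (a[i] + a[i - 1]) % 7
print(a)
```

i=1: a[1] = (6+1)%7 = 0 → [1, 0, 2, 3, 2, 3, 4, 9]
i=2: a[2] = (2+0)%7 = 2 → [1, 0, 2, 3, 2, 3, 4, 9]
i=3: a[3] = (3+2)%7 = 5 → [1, 0, 2, 5, 2, 3, 4, 9]
i=4: a[4] = (2+5)%7 = 0 → [1, 0, 2, 5, 0, 3, 4, 9]
i=5: a[5] = (3+0)%7 = 3 → [1, 0, 2, 5, 0, 3, 4, 9]
i=6: a[6] = (4+3)%7 = 0 → [1, 0, 2, 5, 0, 3, 0, 9]
i=7: a[7] = (9+0)%7 = 2 → [1, 0, 2, 5, 0, 3, 0, 2]

[1, 0, 2, 5, 0, 3, 0, 2]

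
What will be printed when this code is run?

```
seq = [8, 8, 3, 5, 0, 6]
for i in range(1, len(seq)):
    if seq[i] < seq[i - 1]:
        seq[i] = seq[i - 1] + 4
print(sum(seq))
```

88

i=1: 8>=8, unchanged → [8, 8, 3, 5, 0, 6]
i=2: 3<8, seq[2] = 8+4 = 12 → [8, 8, 12, 5, 0, 6]
i=3: 5<12, seq[3] = 12+4 = 16 → [8, 8, 12, 16, 0, 6]
i=4: 0<16, seq[4] = 16+4 = 20 → [8, 8, 12, 16, 20, 6]
i=5: 6<20, seq[5] = 20+4 = 24 → [8, 8, 12, 16, 20, 24]
sum = 88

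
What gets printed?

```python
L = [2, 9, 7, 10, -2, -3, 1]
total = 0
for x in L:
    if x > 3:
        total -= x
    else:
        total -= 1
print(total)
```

x=2: not >3, total = 0-1 = -1
x=9: >3, total = (-1)-9 = -10
x=7: >3, total = (-10)-7 = -17
x=10: >3, total = (-17)-10 = -27
x=-2: not >3, total = (-27)-1 = -28
x=-3: not >3, total = (-28)-1 = -29
x=1: not >3, total = (-29)-1 = -30

-30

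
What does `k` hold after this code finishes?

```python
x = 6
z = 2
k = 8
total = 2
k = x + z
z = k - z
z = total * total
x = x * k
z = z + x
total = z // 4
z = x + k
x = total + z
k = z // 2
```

28

k = 6+2 = 8
z = 8-2 = 6
z = 2*2 = 4
x = 6*8 = 48
z = 4+48 = 52
total = 52//4 = 13
z = 48+8 = 56
x = 13+56 = 69
k = 56//2 = 28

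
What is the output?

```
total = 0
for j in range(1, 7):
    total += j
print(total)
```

21

j=1: total = 0+1 = 1
j=2: total = 1+2 = 3
j=3: total = 3+3 = 6
j=4: total = 6+4 = 10
j=5: total = 10+5 = 15
j=6: total = 15+6 = 21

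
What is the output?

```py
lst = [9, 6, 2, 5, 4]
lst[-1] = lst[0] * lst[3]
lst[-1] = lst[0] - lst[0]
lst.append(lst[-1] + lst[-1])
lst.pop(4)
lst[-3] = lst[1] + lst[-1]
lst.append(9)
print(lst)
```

lst[-1] = lst[0]*lst[3] = 9*5 = 45 → [9, 6, 2, 5, 45]
lst[-1] = lst[0]-lst[0] = 9-9 = 0 → [9, 6, 2, 5, 0]
append lst[-1]+lst[-1] = 0+0 = 0 → [9, 6, 2, 5, 0, 0]
pop(4) removes 0 → [9, 6, 2, 5, 0]
lst[-3] = lst[1]+lst[-1] = 6+0 = 6 → [9, 6, 6, 5, 0]
append 9 → [9, 6, 6, 5, 0, 9]

[9, 6, 6, 5, 0, 9]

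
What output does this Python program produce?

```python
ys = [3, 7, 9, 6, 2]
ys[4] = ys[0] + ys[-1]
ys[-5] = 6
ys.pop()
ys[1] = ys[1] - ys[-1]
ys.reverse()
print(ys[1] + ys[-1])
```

15

ys[4] = ys[0]+ys[-1] = 3+2 = 5 → [3, 7, 9, 6, 5]
ys[-5] = 6 → [6, 7, 9, 6, 5]
pop() removes 5 → [6, 7, 9, 6]
ys[1] = ys[1]-ys[-1] = 7-6 = 1 → [6, 1, 9, 6]
reverse → [6, 9, 1, 6]
ys[1]+ys[-1] = 9+6 = 15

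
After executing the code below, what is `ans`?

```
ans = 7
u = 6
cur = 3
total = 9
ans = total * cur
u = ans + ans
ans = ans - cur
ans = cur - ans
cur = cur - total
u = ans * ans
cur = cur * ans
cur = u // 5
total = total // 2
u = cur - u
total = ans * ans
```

ans = 9*3 = 27
u = 27+27 = 54
ans = 27-3 = 24
ans = 3-24 = -21
cur = 3-9 = -6
u = (-21)*(-21) = 441
cur = (-6)*(-21) = 126
cur = 441//5 = 88
total = 9//2 = 4
u = 88-441 = -353
total = (-21)*(-21) = 441

-21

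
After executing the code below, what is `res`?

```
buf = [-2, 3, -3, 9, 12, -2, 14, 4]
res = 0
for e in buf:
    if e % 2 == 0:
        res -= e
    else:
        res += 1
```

-23

e=-2: even, res = 0-(-2) = 2
e=3: not even, res = 2+1 = 3
e=-3: not even, res = 3+1 = 4
e=9: not even, res = 4+1 = 5
e=12: even, res = 5-12 = -7
e=-2: even, res = (-7)-(-2) = -5
e=14: even, res = (-5)-14 = -19
e=4: even, res = (-19)-4 = -23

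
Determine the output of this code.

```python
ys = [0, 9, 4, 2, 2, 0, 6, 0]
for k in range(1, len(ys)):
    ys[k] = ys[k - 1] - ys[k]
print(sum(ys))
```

k=1: ys[1] = 0-9 = -9 → [0, -9, 4, 2, 2, 0, 6, 0]
k=2: ys[2] = (-9)-4 = -13 → [0, -9, -13, 2, 2, 0, 6, 0]
k=3: ys[3] = (-13)-2 = -15 → [0, -9, -13, -15, 2, 0, 6, 0]
k=4: ys[4] = (-15)-2 = -17 → [0, -9, -13, -15, -17, 0, 6, 0]
k=5: ys[5] = (-17)-0 = -17 → [0, -9, -13, -15, -17, -17, 6, 0]
k=6: ys[6] = (-17)-6 = -23 → [0, -9, -13, -15, -17, -17, -23, 0]
k=7: ys[7] = (-23)-0 = -23 → [0, -9, -13, -15, -17, -17, -23, -23]
sum = -117

-117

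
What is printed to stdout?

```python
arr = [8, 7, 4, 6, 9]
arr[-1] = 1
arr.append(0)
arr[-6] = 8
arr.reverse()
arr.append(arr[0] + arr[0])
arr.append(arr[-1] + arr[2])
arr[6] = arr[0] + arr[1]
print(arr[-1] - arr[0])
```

6

arr[-1] = 1 → [8, 7, 4, 6, 1]
append 0 → [8, 7, 4, 6, 1, 0]
arr[-6] = 8 → [8, 7, 4, 6, 1, 0]
reverse → [0, 1, 6, 4, 7, 8]
append arr[0]+arr[0] = 0+0 = 0 → [0, 1, 6, 4, 7, 8, 0]
append arr[-1]+arr[2] = 0+6 = 6 → [0, 1, 6, 4, 7, 8, 0, 6]
arr[6] = arr[0]+arr[1] = 0+1 = 1 → [0, 1, 6, 4, 7, 8, 1, 6]
arr[-1]-arr[0] = 6-0 = 6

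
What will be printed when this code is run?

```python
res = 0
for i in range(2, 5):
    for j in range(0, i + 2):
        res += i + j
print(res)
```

i=2,j=0: res = 0+2 = 2
i=2,j=1: res = 2+3 = 5
i=2,j=2: res = 5+4 = 9
i=2,j=3: res = 9+5 = 14
i=3,j=0: res = 14+3 = 17
i=3,j=1: res = 17+4 = 21
i=3,j=2: res = 21+5 = 26
i=3,j=3: res = 26+6 = 32
i=3,j=4: res = 32+7 = 39
i=4,j=0: res = 39+4 = 43
i=4,j=1: res = 43+5 = 48
i=4,j=2: res = 48+6 = 54
i=4,j=3: res = 54+7 = 61
i=4,j=4: res = 61+8 = 69
i=4,j=5: res = 69+9 = 78

78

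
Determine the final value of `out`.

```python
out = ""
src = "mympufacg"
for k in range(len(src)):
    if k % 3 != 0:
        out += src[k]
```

'ymufcg'

k=0: skip
k=1: add 'y' → 'y'
k=2: add 'm' → 'ym'
k=3: skip
k=4: add 'u' → 'ymu'
k=5: add 'f' → 'ymuf'
k=6: skip
k=7: add 'c' → 'ymufc'
k=8: add 'g' → 'ymufcg'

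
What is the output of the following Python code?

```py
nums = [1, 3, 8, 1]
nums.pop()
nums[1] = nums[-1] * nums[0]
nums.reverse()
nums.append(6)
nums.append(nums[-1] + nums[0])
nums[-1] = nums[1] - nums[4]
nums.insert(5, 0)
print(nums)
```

[8, 8, 1, 6, -6, 0]

pop() removes 1 → [1, 3, 8]
nums[1] = nums[-1]*nums[0] = 8*1 = 8 → [1, 8, 8]
reverse → [8, 8, 1]
append 6 → [8, 8, 1, 6]
append nums[-1]+nums[0] = 6+8 = 14 → [8, 8, 1, 6, 14]
nums[-1] = nums[1]-nums[4] = 8-14 = -6 → [8, 8, 1, 6, -6]
insert 0 at 5 → [8, 8, 1, 6, -6, 0]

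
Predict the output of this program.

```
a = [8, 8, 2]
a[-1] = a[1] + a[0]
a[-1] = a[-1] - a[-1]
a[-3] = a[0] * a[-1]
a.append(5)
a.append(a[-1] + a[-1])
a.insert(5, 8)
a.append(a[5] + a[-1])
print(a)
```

a[-1] = a[1]+a[0] = 8+8 = 16 → [8, 8, 16]
a[-1] = a[-1]-a[-1] = 16-16 = 0 → [8, 8, 0]
a[-3] = a[0]*a[-1] = 8*0 = 0 → [0, 8, 0]
append 5 → [0, 8, 0, 5]
append a[-1]+a[-1] = 5+5 = 10 → [0, 8, 0, 5, 10]
insert 8 at 5 → [0, 8, 0, 5, 10, 8]
append a[5]+a[-1] = 8+8 = 16 → [0, 8, 0, 5, 10, 8, 16]

[0, 8, 0, 5, 10, 8, 16]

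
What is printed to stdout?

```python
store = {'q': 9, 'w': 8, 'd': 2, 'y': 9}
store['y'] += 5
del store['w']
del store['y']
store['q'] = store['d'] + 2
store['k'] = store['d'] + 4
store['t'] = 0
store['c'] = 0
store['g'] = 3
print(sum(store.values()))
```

15

store['y'] = 9+5 = 14 → {'q': 9, 'w': 8, 'd': 2, 'y': 14}
del 'w' → {'q': 9, 'd': 2, 'y': 14}
del 'y' → {'q': 9, 'd': 2}
store['q'] = store['d']+2 = 4 → {'q': 4, 'd': 2}
store['k'] = store['d']+4 = 6 → {'q': 4, 'd': 2, 'k': 6}
store['t'] = 0 → {'q': 4, 'd': 2, 'k': 6, 't': 0}
store['c'] = 0 → {'q': 4, 'd': 2, 'k': 6, 't': 0, 'c': 0}
store['g'] = 3 → {'q': 4, 'd': 2, 'k': 6, 't': 0, 'c': 0, 'g': 3}
sum of values = 15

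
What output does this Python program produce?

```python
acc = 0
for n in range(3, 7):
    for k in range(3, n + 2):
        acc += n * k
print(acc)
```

309

n=3,k=3: acc = 0+9 = 9
n=3,k=4: acc = 9+12 = 21
n=4,k=3: acc = 21+12 = 33
n=4,k=4: acc = 33+16 = 49
n=4,k=5: acc = 49+20 = 69
n=5,k=3: acc = 69+15 = 84
n=5,k=4: acc = 84+20 = 104
n=5,k=5: acc = 104+25 = 129
n=5,k=6: acc = 129+30 = 159
n=6,k=3: acc = 159+18 = 177
n=6,k=4: acc = 177+24 = 201
n=6,k=5: acc = 201+30 = 231
n=6,k=6: acc = 231+36 = 267
n=6,k=7: acc = 267+42 = 309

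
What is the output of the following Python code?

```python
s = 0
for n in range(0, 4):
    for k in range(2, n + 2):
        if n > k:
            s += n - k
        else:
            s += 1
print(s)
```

6

n=1,k=2: not 1>2, s = 0+1 = 1
n=2,k=2: not 2>2, s = 1+1 = 2
n=2,k=3: not 2>3, s = 2+1 = 3
n=3,k=2: 3>2, s = 3+1 = 4
n=3,k=3: not 3>3, s = 4+1 = 5
n=3,k=4: not 3>4, s = 5+1 = 6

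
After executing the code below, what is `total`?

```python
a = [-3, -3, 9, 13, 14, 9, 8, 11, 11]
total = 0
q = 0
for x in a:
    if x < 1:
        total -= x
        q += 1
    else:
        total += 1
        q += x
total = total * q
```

1001

x=-3: <1, total = 0-(-3) = 3; q=1
x=-3: <1, total = 3-(-3) = 6; q=2
x=9: not <1, total = 6+1 = 7; q=11
x=13: not <1, total = 7+1 = 8; q=24
x=14: not <1, total = 8+1 = 9; q=38
x=9: not <1, total = 9+1 = 10; q=47
x=8: not <1, total = 10+1 = 11; q=55
x=11: not <1, total = 11+1 = 12; q=66
x=11: not <1, total = 12+1 = 13; q=77
total*q = 13*77 = 1001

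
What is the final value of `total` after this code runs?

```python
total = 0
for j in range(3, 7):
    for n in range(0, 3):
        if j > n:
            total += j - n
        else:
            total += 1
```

j=3,n=0: 3>0, total = 0+3 = 3
j=3,n=1: 3>1, total = 3+2 = 5
j=3,n=2: 3>2, total = 5+1 = 6
j=4,n=0: 4>0, total = 6+4 = 10
j=4,n=1: 4>1, total = 10+3 = 13
j=4,n=2: 4>2, total = 13+2 = 15
j=5,n=0: 5>0, total = 15+5 = 20
j=5,n=1: 5>1, total = 20+4 = 24
j=5,n=2: 5>2, total = 24+3 = 27
j=6,n=0: 6>0, total = 27+6 = 33
j=6,n=1: 6>1, total = 33+5 = 38
j=6,n=2: 6>2, total = 38+4 = 42

42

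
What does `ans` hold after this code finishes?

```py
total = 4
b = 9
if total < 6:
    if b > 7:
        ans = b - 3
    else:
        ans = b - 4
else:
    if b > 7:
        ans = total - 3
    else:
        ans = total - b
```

6

total=4, b=9
total < 6 is True; b > 7 is True
→ ans = b - 3 = 6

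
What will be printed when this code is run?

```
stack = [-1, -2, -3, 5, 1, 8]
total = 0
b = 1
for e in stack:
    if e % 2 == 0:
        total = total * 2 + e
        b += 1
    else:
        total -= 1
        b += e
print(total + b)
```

e=-1: not even, total = 0-1 = -1; b=0
e=-2: even, total = (-1)*2+(-2) = -4; b=1
e=-3: not even, total = (-4)-1 = -5; b=-2
e=5: not even, total = (-5)-1 = -6; b=3
e=1: not even, total = (-6)-1 = -7; b=4
e=8: even, total = (-7)*2+8 = -6; b=5
total+b = (-6)+5 = -1

-1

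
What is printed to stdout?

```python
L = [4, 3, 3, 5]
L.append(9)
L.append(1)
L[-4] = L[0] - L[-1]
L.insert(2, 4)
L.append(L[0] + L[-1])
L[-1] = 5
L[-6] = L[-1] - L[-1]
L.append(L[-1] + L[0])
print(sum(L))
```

39

append 9 → [4, 3, 3, 5, 9]
append 1 → [4, 3, 3, 5, 9, 1]
L[-4] = L[0]-L[-1] = 4-1 = 3 → [4, 3, 3, 5, 9, 1]
insert 4 at 2 → [4, 3, 4, 3, 5, 9, 1]
append L[0]+L[-1] = 4+1 = 5 → [4, 3, 4, 3, 5, 9, 1, 5]
L[-1] = 5 → [4, 3, 4, 3, 5, 9, 1, 5]
L[-6] = L[-1]-L[-1] = 5-5 = 0 → [4, 3, 0, 3, 5, 9, 1, 5]
append L[-1]+L[0] = 5+4 = 9 → [4, 3, 0, 3, 5, 9, 1, 5, 9]
sum = 39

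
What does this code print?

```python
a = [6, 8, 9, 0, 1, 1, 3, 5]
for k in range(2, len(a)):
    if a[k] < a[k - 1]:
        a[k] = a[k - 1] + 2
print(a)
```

[6, 8, 9, 11, 13, 15, 17, 19]

k=2: 9>=8, unchanged → [6, 8, 9, 0, 1, 1, 3, 5]
k=3: 0<9, a[3] = 9+2 = 11 → [6, 8, 9, 11, 1, 1, 3, 5]
k=4: 1<11, a[4] = 11+2 = 13 → [6, 8, 9, 11, 13, 1, 3, 5]
k=5: 1<13, a[5] = 13+2 = 15 → [6, 8, 9, 11, 13, 15, 3, 5]
k=6: 3<15, a[6] = 15+2 = 17 → [6, 8, 9, 11, 13, 15, 17, 5]
k=7: 5<17, a[7] = 17+2 = 19 → [6, 8, 9, 11, 13, 15, 17, 19]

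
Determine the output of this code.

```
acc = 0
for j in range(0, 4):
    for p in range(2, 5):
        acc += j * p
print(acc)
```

j=0,p=2: acc = 0+0 = 0
j=0,p=3: acc = 0+0 = 0
j=0,p=4: acc = 0+0 = 0
j=1,p=2: acc = 0+2 = 2
j=1,p=3: acc = 2+3 = 5
j=1,p=4: acc = 5+4 = 9
j=2,p=2: acc = 9+4 = 13
j=2,p=3: acc = 13+6 = 19
j=2,p=4: acc = 19+8 = 27
j=3,p=2: acc = 27+6 = 33
j=3,p=3: acc = 33+9 = 42
j=3,p=4: acc = 42+12 = 54

54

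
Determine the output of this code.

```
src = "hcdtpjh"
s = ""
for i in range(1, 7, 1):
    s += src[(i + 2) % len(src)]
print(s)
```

tpjhhc

i=1: add src[3]='t' → 't'
i=2: add src[4]='p' → 'tp'
i=3: add src[5]='j' → 'tpj'
i=4: add src[6]='h' → 'tpjh'
i=5: add src[0]='h' → 'tpjhh'
i=6: add src[1]='c' → 'tpjhhc'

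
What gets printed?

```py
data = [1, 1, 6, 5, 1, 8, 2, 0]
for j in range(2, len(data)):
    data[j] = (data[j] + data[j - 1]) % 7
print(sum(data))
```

j=2: data[2] = (6+1)%7 = 0 → [1, 1, 0, 5, 1, 8, 2, 0]
j=3: data[3] = (5+0)%7 = 5 → [1, 1, 0, 5, 1, 8, 2, 0]
j=4: data[4] = (1+5)%7 = 6 → [1, 1, 0, 5, 6, 8, 2, 0]
j=5: data[5] = (8+6)%7 = 0 → [1, 1, 0, 5, 6, 0, 2, 0]
j=6: data[6] = (2+0)%7 = 2 → [1, 1, 0, 5, 6, 0, 2, 0]
j=7: data[7] = (0+2)%7 = 2 → [1, 1, 0, 5, 6, 0, 2, 2]
sum = 17

17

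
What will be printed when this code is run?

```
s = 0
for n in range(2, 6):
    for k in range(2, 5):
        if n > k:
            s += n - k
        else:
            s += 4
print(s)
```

n=2,k=2: not 2>2, s = 0+4 = 4
n=2,k=3: not 2>3, s = 4+4 = 8
n=2,k=4: not 2>4, s = 8+4 = 12
n=3,k=2: 3>2, s = 12+1 = 13
n=3,k=3: not 3>3, s = 13+4 = 17
n=3,k=4: not 3>4, s = 17+4 = 21
n=4,k=2: 4>2, s = 21+2 = 23
n=4,k=3: 4>3, s = 23+1 = 24
n=4,k=4: not 4>4, s = 24+4 = 28
n=5,k=2: 5>2, s = 28+3 = 31
n=5,k=3: 5>3, s = 31+2 = 33
n=5,k=4: 5>4, s = 33+1 = 34

34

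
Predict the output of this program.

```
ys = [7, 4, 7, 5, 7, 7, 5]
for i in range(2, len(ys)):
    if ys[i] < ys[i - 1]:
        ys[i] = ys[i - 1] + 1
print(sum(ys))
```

i=2: 7>=4, unchanged → [7, 4, 7, 5, 7, 7, 5]
i=3: 5<7, ys[3] = 7+1 = 8 → [7, 4, 7, 8, 7, 7, 5]
i=4: 7<8, ys[4] = 8+1 = 9 → [7, 4, 7, 8, 9, 7, 5]
i=5: 7<9, ys[5] = 9+1 = 10 → [7, 4, 7, 8, 9, 10, 5]
i=6: 5<10, ys[6] = 10+1 = 11 → [7, 4, 7, 8, 9, 10, 11]
sum = 56

56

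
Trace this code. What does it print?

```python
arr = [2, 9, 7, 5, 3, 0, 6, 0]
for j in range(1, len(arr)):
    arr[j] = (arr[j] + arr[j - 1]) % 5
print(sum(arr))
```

j=1: arr[1] = (9+2)%5 = 1 → [2, 1, 7, 5, 3, 0, 6, 0]
j=2: arr[2] = (7+1)%5 = 3 → [2, 1, 3, 5, 3, 0, 6, 0]
j=3: arr[3] = (5+3)%5 = 3 → [2, 1, 3, 3, 3, 0, 6, 0]
j=4: arr[4] = (3+3)%5 = 1 → [2, 1, 3, 3, 1, 0, 6, 0]
j=5: arr[5] = (0+1)%5 = 1 → [2, 1, 3, 3, 1, 1, 6, 0]
j=6: arr[6] = (6+1)%5 = 2 → [2, 1, 3, 3, 1, 1, 2, 0]
j=7: arr[7] = (0+2)%5 = 2 → [2, 1, 3, 3, 1, 1, 2, 2]
sum = 15

15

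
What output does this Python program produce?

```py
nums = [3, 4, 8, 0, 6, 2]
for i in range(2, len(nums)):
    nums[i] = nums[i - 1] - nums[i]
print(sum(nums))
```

-23

i=2: nums[2] = 4-8 = -4 → [3, 4, -4, 0, 6, 2]
i=3: nums[3] = (-4)-0 = -4 → [3, 4, -4, -4, 6, 2]
i=4: nums[4] = (-4)-6 = -10 → [3, 4, -4, -4, -10, 2]
i=5: nums[5] = (-10)-2 = -12 → [3, 4, -4, -4, -10, -12]
sum = -23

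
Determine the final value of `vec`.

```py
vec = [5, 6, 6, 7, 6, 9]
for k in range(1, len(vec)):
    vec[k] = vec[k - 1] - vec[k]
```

k=1: vec[1] = 5-6 = -1 → [5, -1, 6, 7, 6, 9]
k=2: vec[2] = (-1)-6 = -7 → [5, -1, -7, 7, 6, 9]
k=3: vec[3] = (-7)-7 = -14 → [5, -1, -7, -14, 6, 9]
k=4: vec[4] = (-14)-6 = -20 → [5, -1, -7, -14, -20, 9]
k=5: vec[5] = (-20)-9 = -29 → [5, -1, -7, -14, -20, -29]

[5, -1, -7, -14, -20, -29]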